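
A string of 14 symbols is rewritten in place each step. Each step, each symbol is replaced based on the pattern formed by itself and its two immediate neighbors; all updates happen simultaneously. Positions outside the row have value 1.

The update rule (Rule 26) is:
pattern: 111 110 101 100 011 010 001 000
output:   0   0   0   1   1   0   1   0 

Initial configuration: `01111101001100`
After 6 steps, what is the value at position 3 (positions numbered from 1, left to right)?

01000000111011
00100001100010
11010011010100
00001110000011
10011001000110
01110110101100
position 3 holds 1

1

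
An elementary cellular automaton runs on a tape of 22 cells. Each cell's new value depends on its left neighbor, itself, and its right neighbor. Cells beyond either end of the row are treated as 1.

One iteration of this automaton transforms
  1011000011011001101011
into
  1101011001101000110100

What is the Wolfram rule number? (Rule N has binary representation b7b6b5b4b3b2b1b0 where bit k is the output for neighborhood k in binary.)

97

position 21: 111 → 0  (bit 7 = 0)
position 0: 110 → 1  (bit 6 = 1)
position 1: 101 → 1  (bit 5 = 1)
position 4: 100 → 0  (bit 4 = 0)
position 2: 011 → 0  (bit 3 = 0)
position 18: 010 → 0  (bit 2 = 0)
position 7: 001 → 0  (bit 1 = 0)
position 5: 000 → 1  (bit 0 = 1)
bits b7..b0 = 01100001 = 97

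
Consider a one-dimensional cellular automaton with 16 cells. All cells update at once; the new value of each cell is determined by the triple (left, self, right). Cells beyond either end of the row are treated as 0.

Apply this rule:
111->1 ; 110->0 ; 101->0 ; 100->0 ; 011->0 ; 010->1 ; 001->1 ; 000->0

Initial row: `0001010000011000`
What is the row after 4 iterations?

0001000110000000

0011010000100000
0100010001100000
1100110010000000
0001000110000000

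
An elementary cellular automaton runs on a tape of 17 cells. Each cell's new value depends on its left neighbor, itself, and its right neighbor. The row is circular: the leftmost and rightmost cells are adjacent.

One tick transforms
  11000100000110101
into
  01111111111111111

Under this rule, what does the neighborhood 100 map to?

1

At position 2 the neighborhood is 100; the next row has 1 there.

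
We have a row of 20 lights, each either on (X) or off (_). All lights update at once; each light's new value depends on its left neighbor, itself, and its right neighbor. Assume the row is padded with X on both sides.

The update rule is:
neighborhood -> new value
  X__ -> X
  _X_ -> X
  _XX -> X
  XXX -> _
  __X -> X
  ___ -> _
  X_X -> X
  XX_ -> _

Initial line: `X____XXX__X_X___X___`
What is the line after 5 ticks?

_X__XX__XXXXXX_XXX_X
XXXXX_XXX_____XX__XX
_____XX__X___XX_XXX_
X___XX_XXXX_XX_XX__X
_X_XX_XX___XX_XX_XXX

_X_XX_XX___XX_XX_XXX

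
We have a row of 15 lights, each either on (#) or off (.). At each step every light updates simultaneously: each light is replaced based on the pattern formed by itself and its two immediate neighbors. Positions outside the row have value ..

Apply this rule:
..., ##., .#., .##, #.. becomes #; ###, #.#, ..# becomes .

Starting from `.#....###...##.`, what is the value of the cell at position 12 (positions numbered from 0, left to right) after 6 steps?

step 1: .####.#.###.###
step 2: .#..#.#.#.#.#.#
step 3: .##.#.#.#.#.#.#
step 4: .##.#.#.#.#.#.#  (fixed point — unchanged through step 6)
position 12 holds #

#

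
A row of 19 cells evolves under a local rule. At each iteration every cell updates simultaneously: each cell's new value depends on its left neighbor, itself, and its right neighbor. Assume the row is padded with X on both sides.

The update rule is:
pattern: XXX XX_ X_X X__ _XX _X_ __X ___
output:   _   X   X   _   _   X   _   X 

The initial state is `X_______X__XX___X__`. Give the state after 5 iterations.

iteration 1: X_XXXXX_X___X_X_X__
iteration 2: XX____XXX_X_XXXXX__
iteration 3: _X_XX___XXXX____X__
iteration 4: XXX_X_X____X_XX_X__
iteration 5: __XXXXX_XX_XX_XXX__

__XXXXX_XX_XX_XXX__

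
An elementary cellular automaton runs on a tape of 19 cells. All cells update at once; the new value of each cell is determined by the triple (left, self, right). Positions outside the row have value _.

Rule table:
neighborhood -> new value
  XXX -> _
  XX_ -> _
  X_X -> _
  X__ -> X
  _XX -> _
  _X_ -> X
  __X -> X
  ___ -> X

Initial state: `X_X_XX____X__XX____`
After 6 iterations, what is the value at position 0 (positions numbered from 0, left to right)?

X

X_X___XXXXXXX__XXXX
X_XXXX_______XX____
X_____XXXXXXX__XXXX
XXXXXX_______XX____
______XXXXXXX__XXXX
XXXXXX_______XX____
position 0 holds X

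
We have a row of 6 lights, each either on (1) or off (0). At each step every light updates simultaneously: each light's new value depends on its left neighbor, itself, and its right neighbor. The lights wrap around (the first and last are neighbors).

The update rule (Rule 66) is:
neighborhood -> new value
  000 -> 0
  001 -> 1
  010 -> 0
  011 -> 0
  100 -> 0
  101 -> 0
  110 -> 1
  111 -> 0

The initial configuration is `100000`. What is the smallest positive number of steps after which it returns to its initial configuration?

6

000001
000010
000100
001000
010000
100000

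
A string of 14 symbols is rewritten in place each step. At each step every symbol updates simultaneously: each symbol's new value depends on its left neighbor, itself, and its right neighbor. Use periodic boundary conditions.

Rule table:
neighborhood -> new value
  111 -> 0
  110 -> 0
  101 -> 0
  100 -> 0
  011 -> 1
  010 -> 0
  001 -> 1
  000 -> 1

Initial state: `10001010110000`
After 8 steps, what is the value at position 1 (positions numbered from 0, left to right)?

0

step 1: 00110000100111
step 2: 01100111001100
step 3: 11001100011001
step 4: 00011001110011
step 5: 01110011000110
step 6: 11000110011100
step 7: 10011100110001
step 8: 00110001100111
position 1 holds 0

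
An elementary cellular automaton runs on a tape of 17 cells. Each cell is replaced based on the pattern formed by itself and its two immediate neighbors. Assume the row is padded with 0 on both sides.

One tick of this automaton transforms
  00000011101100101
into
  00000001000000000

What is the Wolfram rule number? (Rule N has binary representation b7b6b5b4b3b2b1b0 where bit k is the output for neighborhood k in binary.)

128

position 7: 111 → 1  (bit 7 = 1)
position 8: 110 → 0  (bit 6 = 0)
position 9: 101 → 0  (bit 5 = 0)
position 12: 100 → 0  (bit 4 = 0)
position 6: 011 → 0  (bit 3 = 0)
position 14: 010 → 0  (bit 2 = 0)
position 5: 001 → 0  (bit 1 = 0)
position 0: 000 → 0  (bit 0 = 0)
bits b7..b0 = 10000000 = 128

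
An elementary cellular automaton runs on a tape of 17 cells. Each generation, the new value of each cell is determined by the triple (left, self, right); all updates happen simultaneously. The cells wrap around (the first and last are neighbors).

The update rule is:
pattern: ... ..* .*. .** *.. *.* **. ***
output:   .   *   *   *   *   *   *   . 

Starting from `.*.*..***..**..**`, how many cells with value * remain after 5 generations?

4

*******.*********
......***........
.....**.**.......
....*******......
...**.....**.....
count of *: 4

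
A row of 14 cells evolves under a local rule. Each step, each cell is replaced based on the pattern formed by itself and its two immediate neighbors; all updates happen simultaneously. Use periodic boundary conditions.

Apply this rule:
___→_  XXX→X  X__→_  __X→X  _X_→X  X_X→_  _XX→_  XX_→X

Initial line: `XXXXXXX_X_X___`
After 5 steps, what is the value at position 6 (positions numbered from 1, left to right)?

_XXXXXX_X_X__X
__XXXXX_X_X_XX
_X_XXXX_X_X__X
_X__XXX_X_X_XX
_X_X_XX_X_X__X
position 6 holds X

X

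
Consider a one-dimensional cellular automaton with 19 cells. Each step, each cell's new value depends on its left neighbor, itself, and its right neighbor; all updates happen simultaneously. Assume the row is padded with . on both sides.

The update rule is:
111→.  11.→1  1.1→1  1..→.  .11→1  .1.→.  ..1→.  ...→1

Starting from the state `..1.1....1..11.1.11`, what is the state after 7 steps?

step 1: 1..1..11....111.111
step 2: ......11.11.1.111.1
step 3: 11111.111111.11.11.
step 4: 1...111....1111111.
step 5: ..1.1.1.11.1.....1.
step 6: 1..1.1.1111..111...
step 7: ....1.11..1..1.1.11

....1.11..1..1.1.11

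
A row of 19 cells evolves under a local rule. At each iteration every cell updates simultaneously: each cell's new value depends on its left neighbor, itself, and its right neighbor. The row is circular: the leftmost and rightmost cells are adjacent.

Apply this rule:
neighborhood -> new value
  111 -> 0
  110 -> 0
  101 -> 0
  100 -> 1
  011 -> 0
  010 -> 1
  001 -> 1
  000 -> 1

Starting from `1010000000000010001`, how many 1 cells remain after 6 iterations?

0011111111111111110
1100000000000000001
0011111111111111110  (repeats iteration 1; period 2)
iteration 6: 1100000000000000001
count of 1: 3

3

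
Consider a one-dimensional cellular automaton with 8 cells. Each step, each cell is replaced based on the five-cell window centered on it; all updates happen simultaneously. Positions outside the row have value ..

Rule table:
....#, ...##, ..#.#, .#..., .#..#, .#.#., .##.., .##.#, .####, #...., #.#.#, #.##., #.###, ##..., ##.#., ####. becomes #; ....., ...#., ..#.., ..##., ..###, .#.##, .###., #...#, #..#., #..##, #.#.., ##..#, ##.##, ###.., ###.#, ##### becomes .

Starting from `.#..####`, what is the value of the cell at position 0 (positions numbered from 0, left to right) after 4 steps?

.

..#..##.
#..#..##
.#..#..#
..#..#..
position 0 holds .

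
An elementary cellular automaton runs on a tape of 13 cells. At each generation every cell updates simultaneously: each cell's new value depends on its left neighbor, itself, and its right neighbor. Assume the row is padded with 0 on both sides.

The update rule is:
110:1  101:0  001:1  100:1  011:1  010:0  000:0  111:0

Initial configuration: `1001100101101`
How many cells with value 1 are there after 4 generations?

10

generation 1: 0111111001100
generation 2: 1100001111110
generation 3: 1110011000011
generation 4: 1011111100111
count of 1: 10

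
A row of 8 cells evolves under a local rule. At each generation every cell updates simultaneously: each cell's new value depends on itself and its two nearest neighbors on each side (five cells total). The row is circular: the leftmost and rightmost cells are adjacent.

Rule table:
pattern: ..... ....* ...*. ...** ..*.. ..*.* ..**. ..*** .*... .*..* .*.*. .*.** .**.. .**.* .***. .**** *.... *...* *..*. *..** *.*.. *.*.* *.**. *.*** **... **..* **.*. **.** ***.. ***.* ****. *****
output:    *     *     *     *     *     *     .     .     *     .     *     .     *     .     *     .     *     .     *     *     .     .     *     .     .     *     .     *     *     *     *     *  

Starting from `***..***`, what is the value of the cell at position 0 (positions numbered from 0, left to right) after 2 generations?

*****..*
.******.
position 0 holds .

.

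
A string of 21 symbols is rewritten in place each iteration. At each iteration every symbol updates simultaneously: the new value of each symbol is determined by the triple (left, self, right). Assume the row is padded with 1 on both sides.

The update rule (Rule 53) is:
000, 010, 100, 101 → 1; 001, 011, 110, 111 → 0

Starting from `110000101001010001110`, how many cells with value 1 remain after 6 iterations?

001110111101111100001
100001000010000011100
011101111011111000010
100010000100000111011
011011110111110000100
100100001000001110110
count of 1: 8

8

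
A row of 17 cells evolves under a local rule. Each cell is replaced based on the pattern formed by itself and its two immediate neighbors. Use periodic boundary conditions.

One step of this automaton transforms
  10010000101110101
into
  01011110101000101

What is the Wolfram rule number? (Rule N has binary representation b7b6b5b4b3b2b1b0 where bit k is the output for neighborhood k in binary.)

position 11: 111 → 0  (bit 7 = 0)
position 0: 110 → 0  (bit 6 = 0)
position 9: 101 → 0  (bit 5 = 0)
position 1: 100 → 1  (bit 4 = 1)
position 10: 011 → 1  (bit 3 = 1)
position 3: 010 → 1  (bit 2 = 1)
position 2: 001 → 0  (bit 1 = 0)
position 5: 000 → 1  (bit 0 = 1)
bits b7..b0 = 00011101 = 29

29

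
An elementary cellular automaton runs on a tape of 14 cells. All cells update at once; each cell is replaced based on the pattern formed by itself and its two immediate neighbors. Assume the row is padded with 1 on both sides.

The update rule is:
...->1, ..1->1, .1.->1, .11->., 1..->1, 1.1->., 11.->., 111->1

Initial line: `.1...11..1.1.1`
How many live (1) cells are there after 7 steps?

4

.1111..111.1..
..11.11.1..111
11......111.11
1.111111.1...1
...1111..1111.
111.11.11.11..
11..........11
count of 1: 4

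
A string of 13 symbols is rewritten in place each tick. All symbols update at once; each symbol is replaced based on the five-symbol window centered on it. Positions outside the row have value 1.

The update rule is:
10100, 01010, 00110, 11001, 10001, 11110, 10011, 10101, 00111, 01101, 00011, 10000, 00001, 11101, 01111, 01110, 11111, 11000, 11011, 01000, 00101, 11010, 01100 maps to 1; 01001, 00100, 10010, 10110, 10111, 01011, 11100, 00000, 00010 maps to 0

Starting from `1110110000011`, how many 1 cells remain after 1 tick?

tick 1: 1111011101111
count of 1: 11

11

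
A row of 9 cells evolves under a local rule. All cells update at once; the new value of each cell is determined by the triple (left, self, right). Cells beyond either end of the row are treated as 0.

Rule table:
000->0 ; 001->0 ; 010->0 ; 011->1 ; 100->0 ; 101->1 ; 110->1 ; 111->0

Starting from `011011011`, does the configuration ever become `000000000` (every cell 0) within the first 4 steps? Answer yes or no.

yes

011111111
010000001
000000000
all cells are 0 at step 3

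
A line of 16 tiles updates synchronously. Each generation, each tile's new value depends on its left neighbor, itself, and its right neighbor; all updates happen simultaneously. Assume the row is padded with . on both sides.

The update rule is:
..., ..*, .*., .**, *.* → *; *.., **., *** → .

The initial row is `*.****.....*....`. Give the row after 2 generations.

*...****....**..

generation 1: ***....*****.***
generation 2: *...****....**..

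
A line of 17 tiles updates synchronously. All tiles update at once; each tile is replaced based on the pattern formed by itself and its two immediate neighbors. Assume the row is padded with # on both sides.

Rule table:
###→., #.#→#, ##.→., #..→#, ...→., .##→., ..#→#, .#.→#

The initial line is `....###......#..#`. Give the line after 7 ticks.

#..#####.#....##.

#..#...#....####.
.####.###..#....#
#....#...####..#.
.#..###.#....####
####...###..#....
....#.#...####..#
#..#####.#....##.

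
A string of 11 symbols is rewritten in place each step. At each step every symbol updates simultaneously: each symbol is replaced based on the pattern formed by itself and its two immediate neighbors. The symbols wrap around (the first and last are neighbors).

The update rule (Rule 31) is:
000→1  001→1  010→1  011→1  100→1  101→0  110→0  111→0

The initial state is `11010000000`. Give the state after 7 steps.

10011111111
01110000000
11001111111
00111000000
11100111111
00011100000
11110011111

11110011111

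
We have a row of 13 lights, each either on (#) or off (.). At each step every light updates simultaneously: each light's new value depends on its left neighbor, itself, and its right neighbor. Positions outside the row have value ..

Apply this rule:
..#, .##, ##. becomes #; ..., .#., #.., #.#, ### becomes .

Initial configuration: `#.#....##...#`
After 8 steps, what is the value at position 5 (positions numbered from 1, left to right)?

.

step 1: ......###..#.
step 2: .....##.#.#..
step 3: ....###......
step 4: ...##.#......
step 5: ..###........
step 6: .##.#........
step 7: ###..........
step 8: #.#..........
position 5 holds .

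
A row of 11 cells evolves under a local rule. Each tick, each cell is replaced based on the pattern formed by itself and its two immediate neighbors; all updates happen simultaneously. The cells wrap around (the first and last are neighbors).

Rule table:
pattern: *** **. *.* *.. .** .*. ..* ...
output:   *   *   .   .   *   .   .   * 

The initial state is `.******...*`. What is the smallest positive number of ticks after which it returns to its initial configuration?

tick 1: .******.*..
tick 2: .******...*

2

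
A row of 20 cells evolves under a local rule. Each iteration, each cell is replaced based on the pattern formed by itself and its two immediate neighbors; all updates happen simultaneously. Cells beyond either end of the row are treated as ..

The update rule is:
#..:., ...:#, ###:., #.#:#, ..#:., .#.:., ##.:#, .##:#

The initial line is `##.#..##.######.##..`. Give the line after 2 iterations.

###...####....####.#
#.#.#.#..#.##.#..##.

#.#.#.#..#.##.#..##.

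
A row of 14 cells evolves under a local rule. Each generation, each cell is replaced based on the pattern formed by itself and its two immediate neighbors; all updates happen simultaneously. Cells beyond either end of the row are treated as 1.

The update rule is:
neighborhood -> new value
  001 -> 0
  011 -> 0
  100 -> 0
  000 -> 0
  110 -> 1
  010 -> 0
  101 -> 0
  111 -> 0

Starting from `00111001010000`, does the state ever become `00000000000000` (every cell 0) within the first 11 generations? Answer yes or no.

00001000000000
00000000000000
all cells are 0 at generation 2

yes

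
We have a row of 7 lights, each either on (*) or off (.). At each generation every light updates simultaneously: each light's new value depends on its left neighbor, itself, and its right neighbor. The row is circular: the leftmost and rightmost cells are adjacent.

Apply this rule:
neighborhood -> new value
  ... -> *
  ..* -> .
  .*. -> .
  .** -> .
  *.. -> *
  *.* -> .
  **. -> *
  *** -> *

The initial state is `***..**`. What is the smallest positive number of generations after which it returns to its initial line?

7

generation 1: ****..*
generation 2: *****..
generation 3: .*****.
generation 4: ..*****
generation 5: *..****
generation 6: **..***
generation 7: ***..**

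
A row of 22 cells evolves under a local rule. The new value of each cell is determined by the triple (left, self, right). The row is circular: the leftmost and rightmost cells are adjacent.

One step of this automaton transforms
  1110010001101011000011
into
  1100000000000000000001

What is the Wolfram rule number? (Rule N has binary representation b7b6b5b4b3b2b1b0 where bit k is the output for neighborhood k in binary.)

position 0: 111 → 1  (bit 7 = 1)
position 2: 110 → 0  (bit 6 = 0)
position 11: 101 → 0  (bit 5 = 0)
position 3: 100 → 0  (bit 4 = 0)
position 9: 011 → 0  (bit 3 = 0)
position 5: 010 → 0  (bit 2 = 0)
position 4: 001 → 0  (bit 1 = 0)
position 7: 000 → 0  (bit 0 = 0)
bits b7..b0 = 10000000 = 128

128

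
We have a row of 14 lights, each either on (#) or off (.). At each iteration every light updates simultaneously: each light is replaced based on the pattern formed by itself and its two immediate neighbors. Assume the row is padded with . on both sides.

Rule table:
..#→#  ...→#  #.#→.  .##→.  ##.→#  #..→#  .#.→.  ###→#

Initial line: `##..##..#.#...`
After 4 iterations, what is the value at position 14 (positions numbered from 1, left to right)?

iteration 1: .###.###...###
iteration 2: #.##..#####.##
iteration 3: ...###.####..#
iteration 4: ###.##..#####.
position 14 holds .

.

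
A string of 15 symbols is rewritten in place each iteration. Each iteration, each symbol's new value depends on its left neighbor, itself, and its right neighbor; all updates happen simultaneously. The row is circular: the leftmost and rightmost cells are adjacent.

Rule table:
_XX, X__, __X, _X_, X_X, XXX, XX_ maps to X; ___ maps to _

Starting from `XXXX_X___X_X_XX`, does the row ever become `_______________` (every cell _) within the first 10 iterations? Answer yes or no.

no

XXXXXXX_XXXXXXX
XXXXXXXXXXXXXXX
XXXXXXXXXXXXXXX  (fixed point — unchanged through iteration 10)
iteration 10 is XXXXXXXXXXXXXXX, still not uniform _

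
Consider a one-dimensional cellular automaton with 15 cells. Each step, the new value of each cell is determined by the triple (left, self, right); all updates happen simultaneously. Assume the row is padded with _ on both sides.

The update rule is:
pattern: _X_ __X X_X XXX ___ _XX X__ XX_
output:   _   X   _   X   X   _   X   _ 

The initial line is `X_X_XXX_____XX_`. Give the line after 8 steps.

X_XXX_X___XXXX_

_____X_XXXXX__X
XXXXX___XXX_XX_
_XXX_XXX_X____X
X_X___X___XXXX_
___XXX_XXX_XX_X
XXX_X___X______
_X___XXX_XXXXXX
X_XXX_X___XXXX_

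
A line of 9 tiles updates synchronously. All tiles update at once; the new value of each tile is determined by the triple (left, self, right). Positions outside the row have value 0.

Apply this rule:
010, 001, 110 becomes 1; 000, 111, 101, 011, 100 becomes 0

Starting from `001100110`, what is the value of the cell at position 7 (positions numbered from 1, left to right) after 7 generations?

0

010101010
110101010
010101010  (repeats generation 1; period 2)
generation 7: 010101010
position 7 holds 0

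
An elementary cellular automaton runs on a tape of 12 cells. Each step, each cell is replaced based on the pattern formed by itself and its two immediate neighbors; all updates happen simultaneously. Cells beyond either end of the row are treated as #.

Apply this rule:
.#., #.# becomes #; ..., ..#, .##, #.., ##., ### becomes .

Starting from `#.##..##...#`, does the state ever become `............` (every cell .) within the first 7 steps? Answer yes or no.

.#..........
##..........
............
all cells are . at step 3

yes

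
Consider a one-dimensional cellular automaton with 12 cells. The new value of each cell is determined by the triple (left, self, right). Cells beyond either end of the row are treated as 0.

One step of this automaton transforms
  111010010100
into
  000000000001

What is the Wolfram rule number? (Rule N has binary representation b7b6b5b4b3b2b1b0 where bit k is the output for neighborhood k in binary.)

1

position 1: 111 → 0  (bit 7 = 0)
position 2: 110 → 0  (bit 6 = 0)
position 3: 101 → 0  (bit 5 = 0)
position 5: 100 → 0  (bit 4 = 0)
position 0: 011 → 0  (bit 3 = 0)
position 4: 010 → 0  (bit 2 = 0)
position 6: 001 → 0  (bit 1 = 0)
position 11: 000 → 1  (bit 0 = 1)
bits b7..b0 = 00000001 = 1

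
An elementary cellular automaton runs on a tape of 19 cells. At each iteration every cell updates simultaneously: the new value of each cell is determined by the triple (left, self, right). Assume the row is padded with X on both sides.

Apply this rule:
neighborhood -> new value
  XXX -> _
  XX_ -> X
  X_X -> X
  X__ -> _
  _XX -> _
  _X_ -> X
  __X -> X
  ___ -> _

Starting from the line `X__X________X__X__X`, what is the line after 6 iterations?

X_XX_______XX_XX_X_
XX_X______X_XX_XXXX
_XXX_____XXX_XX____
X__X____X__XX_X___X
X_XX___XX_X_XXX__X_
XX_X__X_XXXX__X_XXX

XX_X__X_XXXX__X_XXX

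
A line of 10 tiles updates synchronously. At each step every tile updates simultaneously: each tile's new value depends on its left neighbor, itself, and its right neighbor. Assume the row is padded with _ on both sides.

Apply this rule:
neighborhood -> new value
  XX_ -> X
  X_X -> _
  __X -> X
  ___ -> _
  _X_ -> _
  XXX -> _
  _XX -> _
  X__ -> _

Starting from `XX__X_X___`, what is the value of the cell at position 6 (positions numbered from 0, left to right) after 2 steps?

_X_X______
X_________
position 6 holds _

_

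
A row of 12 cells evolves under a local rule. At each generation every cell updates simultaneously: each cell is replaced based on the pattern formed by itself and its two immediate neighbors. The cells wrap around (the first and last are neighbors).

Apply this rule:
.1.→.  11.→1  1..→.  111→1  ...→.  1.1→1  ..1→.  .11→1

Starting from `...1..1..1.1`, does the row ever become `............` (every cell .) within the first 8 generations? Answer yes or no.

yes

..........1.
............
all cells are . at generation 2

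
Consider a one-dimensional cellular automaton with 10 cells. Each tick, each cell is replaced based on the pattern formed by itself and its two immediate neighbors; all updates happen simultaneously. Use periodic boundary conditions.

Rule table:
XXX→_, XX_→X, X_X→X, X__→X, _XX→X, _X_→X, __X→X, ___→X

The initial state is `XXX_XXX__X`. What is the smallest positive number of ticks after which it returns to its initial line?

2

__XXX_XXXX
XXX_XXX__X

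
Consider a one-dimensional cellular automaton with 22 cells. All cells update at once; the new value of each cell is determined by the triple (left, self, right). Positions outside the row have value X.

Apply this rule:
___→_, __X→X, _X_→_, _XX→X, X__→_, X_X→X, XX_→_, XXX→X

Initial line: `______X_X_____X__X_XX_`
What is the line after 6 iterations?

X_X_____X__X_XX_XXXXXX

_____X_X_____X__X_XX_X
____X_X_____X__X_XX_XX
___X_X_____X__X_XX_XXX
__X_X_____X__X_XX_XXXX
_X_X_____X__X_XX_XXXXX
X_X_____X__X_XX_XXXXXX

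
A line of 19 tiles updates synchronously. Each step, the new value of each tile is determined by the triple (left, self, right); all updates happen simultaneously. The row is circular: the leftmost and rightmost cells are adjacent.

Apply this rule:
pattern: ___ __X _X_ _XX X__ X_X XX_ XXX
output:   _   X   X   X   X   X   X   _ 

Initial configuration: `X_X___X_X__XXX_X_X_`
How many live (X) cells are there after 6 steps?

XXXX_XXXXXXX_XXXXXX
___XXX_____XXX_____
__XX_XX___XX_XX____
_XXXXXXX_XXXXXXX___
XX_____XXX_____XX__
XXX___XX_XX___XXXXX
count of X: 12

12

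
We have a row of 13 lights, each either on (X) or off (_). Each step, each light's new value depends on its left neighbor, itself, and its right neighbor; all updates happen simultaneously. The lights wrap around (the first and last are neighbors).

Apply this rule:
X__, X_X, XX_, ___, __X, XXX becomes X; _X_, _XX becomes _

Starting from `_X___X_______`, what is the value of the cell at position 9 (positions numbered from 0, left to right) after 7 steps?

X_XXX_XXXXXXX
XX_XXX_XXXXXX
XXX_XXX_XXXXX
XXXX_XXX_XXXX
XXXXX_XXX_XXX
XXXXXX_XXX_XX
XXXXXXX_XXX_X
position 9 holds X

X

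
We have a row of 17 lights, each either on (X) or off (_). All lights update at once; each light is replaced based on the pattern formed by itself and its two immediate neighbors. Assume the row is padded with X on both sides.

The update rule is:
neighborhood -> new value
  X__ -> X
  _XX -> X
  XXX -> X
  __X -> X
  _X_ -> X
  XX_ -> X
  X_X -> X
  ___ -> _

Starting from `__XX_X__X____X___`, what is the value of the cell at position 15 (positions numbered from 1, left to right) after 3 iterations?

X

XXXXXXXXXX__XXX_X
XXXXXXXXXXXXXXXXX
XXXXXXXXXXXXXXXXX
position 15 holds X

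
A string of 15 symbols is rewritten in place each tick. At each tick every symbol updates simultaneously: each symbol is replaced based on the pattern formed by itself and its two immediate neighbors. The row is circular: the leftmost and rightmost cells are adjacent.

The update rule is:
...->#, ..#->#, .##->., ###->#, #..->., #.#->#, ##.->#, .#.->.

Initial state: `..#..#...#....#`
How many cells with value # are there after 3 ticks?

.#..#..##..###.
#..#..#.#.#.##.
..#..#.#.#.#.##
count of #: 7

7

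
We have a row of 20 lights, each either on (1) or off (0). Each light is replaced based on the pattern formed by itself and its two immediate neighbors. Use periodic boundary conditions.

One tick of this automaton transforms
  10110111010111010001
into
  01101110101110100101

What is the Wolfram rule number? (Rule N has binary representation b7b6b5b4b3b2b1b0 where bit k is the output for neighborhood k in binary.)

169

position 6: 111 → 1  (bit 7 = 1)
position 0: 110 → 0  (bit 6 = 0)
position 1: 101 → 1  (bit 5 = 1)
position 16: 100 → 0  (bit 4 = 0)
position 2: 011 → 1  (bit 3 = 1)
position 9: 010 → 0  (bit 2 = 0)
position 18: 001 → 0  (bit 1 = 0)
position 17: 000 → 1  (bit 0 = 1)
bits b7..b0 = 10101001 = 169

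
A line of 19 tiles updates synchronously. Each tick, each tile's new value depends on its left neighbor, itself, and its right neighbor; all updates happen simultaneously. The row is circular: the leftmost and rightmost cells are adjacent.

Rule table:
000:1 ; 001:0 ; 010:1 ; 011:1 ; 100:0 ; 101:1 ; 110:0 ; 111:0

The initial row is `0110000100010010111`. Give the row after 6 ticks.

1100110101010011100
1000101111110010000
1010111000000010110
1111100011111011101
0000001010000110011
0111101110110100010

0111101110110100010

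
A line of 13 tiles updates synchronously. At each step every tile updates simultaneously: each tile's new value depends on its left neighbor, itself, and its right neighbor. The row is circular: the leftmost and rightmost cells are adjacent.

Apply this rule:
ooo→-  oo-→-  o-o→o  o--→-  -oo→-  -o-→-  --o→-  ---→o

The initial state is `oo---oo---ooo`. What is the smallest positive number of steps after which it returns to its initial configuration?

step 1: ---o----o----
step 2: oo---oo---ooo

2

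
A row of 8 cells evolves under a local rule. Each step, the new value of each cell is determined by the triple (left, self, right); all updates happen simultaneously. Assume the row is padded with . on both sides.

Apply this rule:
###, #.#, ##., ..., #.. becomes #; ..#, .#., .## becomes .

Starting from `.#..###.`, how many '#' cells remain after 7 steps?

step 1: ..#..###
step 2: #..#..##
step 3: .#..#..#
step 4: ..#..#..
step 5: #..#..##  (repeats step 2; period 3)
step 7: ..#..#..
count of #: 2

2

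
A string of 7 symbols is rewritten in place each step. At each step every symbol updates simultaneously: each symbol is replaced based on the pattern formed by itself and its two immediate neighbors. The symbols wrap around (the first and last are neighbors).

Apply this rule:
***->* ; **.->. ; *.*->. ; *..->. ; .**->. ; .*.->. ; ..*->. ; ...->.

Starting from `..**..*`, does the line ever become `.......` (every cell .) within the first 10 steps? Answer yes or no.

yes

.......
all cells are . at step 1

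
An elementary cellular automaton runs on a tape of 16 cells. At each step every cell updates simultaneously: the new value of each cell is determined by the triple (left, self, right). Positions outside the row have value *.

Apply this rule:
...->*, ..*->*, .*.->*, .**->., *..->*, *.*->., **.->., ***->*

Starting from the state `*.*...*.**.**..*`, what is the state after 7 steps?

*...*...**..****

..*****......**.
**.***.******...
*...*...****.***
.*******.**...**
..*****....***.*
**.***.****.*...
*...*...**..****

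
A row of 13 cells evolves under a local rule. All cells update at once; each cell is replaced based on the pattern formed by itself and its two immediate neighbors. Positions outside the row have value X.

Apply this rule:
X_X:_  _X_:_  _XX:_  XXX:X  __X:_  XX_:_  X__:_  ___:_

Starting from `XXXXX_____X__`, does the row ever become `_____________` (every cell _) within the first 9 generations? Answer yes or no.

yes

XXXX_________
XXX__________
XX___________
X____________
_____________
all cells are _ at generation 5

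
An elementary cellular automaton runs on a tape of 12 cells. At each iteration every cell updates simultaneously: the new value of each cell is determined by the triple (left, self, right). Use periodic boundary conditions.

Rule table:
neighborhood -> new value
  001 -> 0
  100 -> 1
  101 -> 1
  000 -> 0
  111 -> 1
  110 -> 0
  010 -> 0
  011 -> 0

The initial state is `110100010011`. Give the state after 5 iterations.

iteration 1: 101010001001
iteration 2: 010101000100
iteration 3: 001010100010
iteration 4: 000101010001
iteration 5: 100010101000

100010101000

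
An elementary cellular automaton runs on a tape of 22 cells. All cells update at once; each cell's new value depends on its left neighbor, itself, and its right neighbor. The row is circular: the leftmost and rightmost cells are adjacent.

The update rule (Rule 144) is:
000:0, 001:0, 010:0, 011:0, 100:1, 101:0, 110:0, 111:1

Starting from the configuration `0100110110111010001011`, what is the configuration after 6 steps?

0000000100000000100010

0010000000010001000000
0001000000001000100000
0000100000000100010000
0000010000000010001000
0000001000000001000100
0000000100000000100010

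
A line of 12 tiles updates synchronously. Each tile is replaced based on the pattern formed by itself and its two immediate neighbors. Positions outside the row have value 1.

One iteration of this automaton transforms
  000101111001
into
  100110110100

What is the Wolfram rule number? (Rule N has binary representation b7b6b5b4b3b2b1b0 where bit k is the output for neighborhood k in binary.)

180

position 6: 111 → 1  (bit 7 = 1)
position 8: 110 → 0  (bit 6 = 0)
position 4: 101 → 1  (bit 5 = 1)
position 0: 100 → 1  (bit 4 = 1)
position 5: 011 → 0  (bit 3 = 0)
position 3: 010 → 1  (bit 2 = 1)
position 2: 001 → 0  (bit 1 = 0)
position 1: 000 → 0  (bit 0 = 0)
bits b7..b0 = 10110100 = 180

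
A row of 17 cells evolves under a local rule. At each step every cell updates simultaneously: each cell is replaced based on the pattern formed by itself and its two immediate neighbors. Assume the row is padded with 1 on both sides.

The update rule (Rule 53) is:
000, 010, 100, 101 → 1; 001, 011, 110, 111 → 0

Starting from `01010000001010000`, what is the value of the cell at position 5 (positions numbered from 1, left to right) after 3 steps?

11111111101111110
00000000010000001
11111111011111100
position 5 holds 1

1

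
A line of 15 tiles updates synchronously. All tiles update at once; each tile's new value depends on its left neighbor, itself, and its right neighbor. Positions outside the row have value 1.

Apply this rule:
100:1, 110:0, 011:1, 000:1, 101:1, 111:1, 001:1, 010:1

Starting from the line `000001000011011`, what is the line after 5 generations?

111111101111111

111111111110111
111111111101111
111111111011111
111111110111111
111111101111111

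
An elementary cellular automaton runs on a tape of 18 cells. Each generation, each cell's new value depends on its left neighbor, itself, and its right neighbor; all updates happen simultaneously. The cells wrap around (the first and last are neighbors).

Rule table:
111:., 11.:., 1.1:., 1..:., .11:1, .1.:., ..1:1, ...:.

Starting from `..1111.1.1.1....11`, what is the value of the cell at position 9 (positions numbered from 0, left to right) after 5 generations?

generation 1: .11............11.
generation 2: 11............11..
generation 3: 1............11..1
generation 4: ............11..11
generation 5: ...........11..11.
position 9 holds .

.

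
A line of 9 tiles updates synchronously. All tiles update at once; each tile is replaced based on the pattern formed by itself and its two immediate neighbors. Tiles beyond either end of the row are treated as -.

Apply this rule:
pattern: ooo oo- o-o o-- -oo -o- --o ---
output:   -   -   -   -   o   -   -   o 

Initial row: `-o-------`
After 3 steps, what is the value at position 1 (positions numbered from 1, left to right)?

---oooooo
oo-o-----
o----oooo
position 1 holds o

o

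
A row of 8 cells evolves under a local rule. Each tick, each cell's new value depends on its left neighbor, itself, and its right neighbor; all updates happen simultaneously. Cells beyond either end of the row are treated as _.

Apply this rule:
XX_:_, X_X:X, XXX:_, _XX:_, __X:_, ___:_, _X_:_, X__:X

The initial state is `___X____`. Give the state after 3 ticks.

______X_

____X___
_____X__
______X_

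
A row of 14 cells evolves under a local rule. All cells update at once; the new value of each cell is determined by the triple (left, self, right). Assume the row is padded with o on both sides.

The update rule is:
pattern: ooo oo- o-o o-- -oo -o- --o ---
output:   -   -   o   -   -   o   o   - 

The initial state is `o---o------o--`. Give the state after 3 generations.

-oo-----oo-ooo

generation 1: ---oo-----oo-o
generation 2: --o------o--o-
generation 3: -oo-----oo-ooo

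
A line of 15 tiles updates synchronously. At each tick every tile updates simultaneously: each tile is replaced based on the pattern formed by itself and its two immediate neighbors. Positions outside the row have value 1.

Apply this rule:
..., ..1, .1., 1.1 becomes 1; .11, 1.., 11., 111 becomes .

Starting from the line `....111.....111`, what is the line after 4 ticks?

.111....1111...
1....111.....11
..111....1111..
.1....111.....1

.1....111.....1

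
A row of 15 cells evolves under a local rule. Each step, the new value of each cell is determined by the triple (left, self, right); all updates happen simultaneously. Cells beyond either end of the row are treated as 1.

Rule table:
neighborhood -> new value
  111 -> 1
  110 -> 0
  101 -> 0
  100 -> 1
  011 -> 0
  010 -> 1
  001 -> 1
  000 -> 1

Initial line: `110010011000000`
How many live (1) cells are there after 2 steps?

10

step 1: 101111100111111
step 2: 000111011011111
count of 1: 10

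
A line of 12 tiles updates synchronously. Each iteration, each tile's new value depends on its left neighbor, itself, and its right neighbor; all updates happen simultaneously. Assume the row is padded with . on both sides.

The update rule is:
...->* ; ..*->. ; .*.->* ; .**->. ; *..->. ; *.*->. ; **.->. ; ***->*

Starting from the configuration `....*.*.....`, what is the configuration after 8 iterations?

.*..*.*..**.

iteration 1: ***.*.*.****
iteration 2: .*..*.*..**.
iteration 3: .*..*.*.....
iteration 4: .*..*.*.****
iteration 5: .*..*.*..**.  (repeats iteration 2; period 3)
iteration 8: .*..*.*..**.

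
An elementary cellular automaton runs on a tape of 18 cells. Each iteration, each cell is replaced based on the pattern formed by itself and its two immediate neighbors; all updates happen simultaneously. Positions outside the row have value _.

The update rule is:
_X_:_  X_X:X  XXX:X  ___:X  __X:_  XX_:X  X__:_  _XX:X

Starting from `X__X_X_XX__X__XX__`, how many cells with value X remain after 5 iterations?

____X_XXX_____XX_X
XXX__XXXX_XXX_XXX_
XXX__XXXXXXXXXXXX_
XXX__XXXXXXXXXXXX_  (fixed point — unchanged through iteration 5)
count of X: 15

15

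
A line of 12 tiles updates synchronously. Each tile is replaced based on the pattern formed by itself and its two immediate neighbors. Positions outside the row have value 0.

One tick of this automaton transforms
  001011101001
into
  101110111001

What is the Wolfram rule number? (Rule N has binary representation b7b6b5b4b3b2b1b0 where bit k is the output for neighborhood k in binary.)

109

position 5: 111 → 0  (bit 7 = 0)
position 6: 110 → 1  (bit 6 = 1)
position 3: 101 → 1  (bit 5 = 1)
position 9: 100 → 0  (bit 4 = 0)
position 4: 011 → 1  (bit 3 = 1)
position 2: 010 → 1  (bit 2 = 1)
position 1: 001 → 0  (bit 1 = 0)
position 0: 000 → 1  (bit 0 = 1)
bits b7..b0 = 01101101 = 109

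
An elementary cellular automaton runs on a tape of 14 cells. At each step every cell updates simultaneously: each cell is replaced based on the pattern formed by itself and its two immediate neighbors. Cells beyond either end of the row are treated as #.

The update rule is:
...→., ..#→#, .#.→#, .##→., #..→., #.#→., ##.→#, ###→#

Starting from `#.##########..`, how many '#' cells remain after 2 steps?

step 1: #..#########.#
step 2: #.#.########..
count of #: 10

10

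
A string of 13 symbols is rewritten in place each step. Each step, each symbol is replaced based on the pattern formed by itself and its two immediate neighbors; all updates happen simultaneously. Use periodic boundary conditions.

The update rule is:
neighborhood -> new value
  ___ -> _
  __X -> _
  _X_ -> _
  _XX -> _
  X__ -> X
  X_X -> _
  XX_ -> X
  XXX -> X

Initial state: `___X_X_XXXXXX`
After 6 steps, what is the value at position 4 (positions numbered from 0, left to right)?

X_______XXXXX
XX_______XXXX
XXX_______XXX
XXXX_______XX
XXXXX_______X
XXXXXX_______
position 4 holds X

X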